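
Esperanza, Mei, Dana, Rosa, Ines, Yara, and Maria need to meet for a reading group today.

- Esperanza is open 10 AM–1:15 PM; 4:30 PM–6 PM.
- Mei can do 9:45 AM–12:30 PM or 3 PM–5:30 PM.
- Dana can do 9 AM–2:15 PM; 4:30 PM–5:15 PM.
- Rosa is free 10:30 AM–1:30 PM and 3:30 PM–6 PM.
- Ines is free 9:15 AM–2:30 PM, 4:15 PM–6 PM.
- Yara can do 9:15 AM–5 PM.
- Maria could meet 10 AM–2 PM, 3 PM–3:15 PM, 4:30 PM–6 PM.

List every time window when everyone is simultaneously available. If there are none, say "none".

Esperanza ∩ Mei: 10:00-12:30, 16:30-17:30.
Esperanza ∩ Mei ∩ Dana: 10:00-12:30, 16:30-17:15.
Esperanza ∩ Mei ∩ Dana ∩ Rosa: 10:30-12:30, 16:30-17:15.
Esperanza ∩ Mei ∩ Dana ∩ Rosa ∩ Ines: 10:30-12:30, 16:30-17:15.
Esperanza ∩ Mei ∩ Dana ∩ Rosa ∩ Ines ∩ Yara: 10:30-12:30, 16:30-17:00.
Esperanza ∩ Mei ∩ Dana ∩ Rosa ∩ Ines ∩ Yara ∩ Maria: 10:30-12:30, 16:30-17:00.

10:30-12:30, 16:30-17:00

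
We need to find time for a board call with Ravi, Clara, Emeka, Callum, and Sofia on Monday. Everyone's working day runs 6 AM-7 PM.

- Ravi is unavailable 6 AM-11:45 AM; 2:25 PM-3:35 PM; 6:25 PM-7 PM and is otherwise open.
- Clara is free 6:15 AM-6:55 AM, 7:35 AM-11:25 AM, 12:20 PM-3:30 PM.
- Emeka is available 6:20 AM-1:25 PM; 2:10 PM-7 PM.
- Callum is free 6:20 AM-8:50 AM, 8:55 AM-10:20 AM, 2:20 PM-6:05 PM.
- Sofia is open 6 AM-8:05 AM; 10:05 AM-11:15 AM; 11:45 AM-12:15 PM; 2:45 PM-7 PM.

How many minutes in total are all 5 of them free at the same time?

0

Ravi free: 11:45-14:25, 15:35-18:25 (invert busy blocks within the working day).
Clara free: 06:15-06:55, 07:35-11:25, 12:20-15:30.
Emeka free: 06:20-13:25, 14:10-19:00.
Callum free: 06:20-08:50, 08:55-10:20, 14:20-18:05.
Sofia free: 06:00-08:05, 10:05-11:15, 11:45-12:15, 14:45-19:00.
Ravi ∩ Clara: 12:20-14:25.
Ravi ∩ Clara ∩ Emeka: 12:20-13:25, 14:10-14:25.
Ravi ∩ Clara ∩ Emeka ∩ Callum: 14:20-14:25.
Ravi ∩ Clara ∩ Emeka ∩ Callum ∩ Sofia: ∅.
There is no time when everyone is free.
There is no common window, so the total is 0 minutes.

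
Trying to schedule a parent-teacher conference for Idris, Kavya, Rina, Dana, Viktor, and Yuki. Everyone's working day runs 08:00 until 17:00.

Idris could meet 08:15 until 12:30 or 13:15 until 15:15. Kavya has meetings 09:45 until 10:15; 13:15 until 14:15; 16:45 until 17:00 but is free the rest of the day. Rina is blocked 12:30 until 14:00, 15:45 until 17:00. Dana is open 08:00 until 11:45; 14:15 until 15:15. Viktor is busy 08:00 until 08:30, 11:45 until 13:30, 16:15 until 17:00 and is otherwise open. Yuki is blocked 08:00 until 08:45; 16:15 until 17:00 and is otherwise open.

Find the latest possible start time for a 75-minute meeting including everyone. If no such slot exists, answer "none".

10:30

Idris free: 08:15-12:30, 13:15-15:15.
Kavya free: 08:00-09:45, 10:15-13:15, 14:15-16:45 (invert busy blocks within the working day).
Rina free: 08:00-12:30, 14:00-15:45 (invert busy blocks within the working day).
Dana free: 08:00-11:45, 14:15-15:15.
Viktor free: 08:30-11:45, 13:30-16:15 (invert busy blocks within the working day).
Yuki free: 08:45-16:15 (invert busy blocks within the working day).
Idris ∩ Kavya: 08:15-09:45, 10:15-12:30, 14:15-15:15.
Idris ∩ Kavya ∩ Rina: 08:15-09:45, 10:15-12:30, 14:15-15:15.
Idris ∩ Kavya ∩ Rina ∩ Dana: 08:15-09:45, 10:15-11:45, 14:15-15:15.
Idris ∩ Kavya ∩ Rina ∩ Dana ∩ Viktor: 08:30-09:45, 10:15-11:45, 14:15-15:15.
Idris ∩ Kavya ∩ Rina ∩ Dana ∩ Viktor ∩ Yuki: 08:45-09:45, 10:15-11:45, 14:15-15:15.
Those are the intersection windows.
The last common window of at least 75 minutes is 10:15-11:45; a 75-minute meeting can start as late as 10:30 and still end by 11:45.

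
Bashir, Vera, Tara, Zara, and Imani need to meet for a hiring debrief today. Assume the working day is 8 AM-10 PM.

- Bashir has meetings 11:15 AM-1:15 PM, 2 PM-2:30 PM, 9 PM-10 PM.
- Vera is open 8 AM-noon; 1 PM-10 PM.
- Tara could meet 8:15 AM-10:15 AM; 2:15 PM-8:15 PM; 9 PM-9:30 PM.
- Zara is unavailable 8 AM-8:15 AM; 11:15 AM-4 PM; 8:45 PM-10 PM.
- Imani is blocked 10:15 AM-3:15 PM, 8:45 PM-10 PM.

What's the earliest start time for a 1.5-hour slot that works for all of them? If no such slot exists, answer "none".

08:15

Bashir free: 08:00-11:15, 13:15-14:00, 14:30-21:00 (invert busy blocks within the working day).
Vera free: 08:00-12:00, 13:00-22:00.
Tara free: 08:15-10:15, 14:15-20:15, 21:00-21:30.
Zara free: 08:15-11:15, 16:00-20:45 (invert busy blocks within the working day).
Imani free: 08:00-10:15, 15:15-20:45 (invert busy blocks within the working day).
Bashir ∩ Vera: 08:00-11:15, 13:15-14:00, 14:30-21:00.
Bashir ∩ Vera ∩ Tara: 08:15-10:15, 14:30-20:15.
Bashir ∩ Vera ∩ Tara ∩ Zara: 08:15-10:15, 16:00-20:15.
Bashir ∩ Vera ∩ Tara ∩ Zara ∩ Imani: 08:15-10:15, 16:00-20:15.
Those are the intersection windows.
The first common window of at least 90 minutes is 08:15-10:15, so the earliest start is 08:15.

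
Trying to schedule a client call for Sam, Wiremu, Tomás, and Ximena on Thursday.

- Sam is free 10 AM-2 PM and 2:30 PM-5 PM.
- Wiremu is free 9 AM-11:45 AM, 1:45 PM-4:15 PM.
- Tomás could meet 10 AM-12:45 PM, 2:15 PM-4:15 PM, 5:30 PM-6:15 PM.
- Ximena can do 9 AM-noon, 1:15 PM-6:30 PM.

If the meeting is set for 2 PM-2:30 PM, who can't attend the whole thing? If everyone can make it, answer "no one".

Sam, Tomás

Sam: not fully free for 14:00-14:30. Wiremu: free for 14:00-14:30. Tomás: not fully free for 14:00-14:30. Ximena: free for 14:00-14:30.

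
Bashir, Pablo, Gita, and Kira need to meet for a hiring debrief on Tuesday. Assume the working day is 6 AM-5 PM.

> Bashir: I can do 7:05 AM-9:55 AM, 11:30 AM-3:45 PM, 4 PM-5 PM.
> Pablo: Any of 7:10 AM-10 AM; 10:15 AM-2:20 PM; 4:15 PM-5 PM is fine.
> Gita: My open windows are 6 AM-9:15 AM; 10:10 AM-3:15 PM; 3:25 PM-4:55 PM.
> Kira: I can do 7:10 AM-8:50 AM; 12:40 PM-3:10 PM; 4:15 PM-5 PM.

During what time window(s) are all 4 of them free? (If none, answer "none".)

07:10-08:50, 12:40-14:20, 16:15-16:55

Bashir ∩ Pablo: 07:10-09:55, 11:30-14:20, 16:15-17:00.
Bashir ∩ Pablo ∩ Gita: 07:10-09:15, 11:30-14:20, 16:15-16:55.
Bashir ∩ Pablo ∩ Gita ∩ Kira: 07:10-08:50, 12:40-14:20, 16:15-16:55.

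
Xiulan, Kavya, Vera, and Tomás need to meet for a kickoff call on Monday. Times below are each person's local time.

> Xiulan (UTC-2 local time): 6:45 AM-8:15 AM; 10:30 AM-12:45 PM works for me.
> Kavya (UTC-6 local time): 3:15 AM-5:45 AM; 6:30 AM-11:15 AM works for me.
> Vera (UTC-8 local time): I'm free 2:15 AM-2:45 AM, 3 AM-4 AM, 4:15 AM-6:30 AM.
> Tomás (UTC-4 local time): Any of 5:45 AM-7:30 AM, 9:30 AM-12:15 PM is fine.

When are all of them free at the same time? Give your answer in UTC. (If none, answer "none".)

13:30-14:30

Xiulan in UTC: 08:45-10:15, 12:30-14:45 (add 2h to convert from UTC-2).
Kavya in UTC: 09:15-11:45, 12:30-17:15 (add 6h to convert from UTC-6).
Vera in UTC: 10:15-10:45, 11:00-12:00, 12:15-14:30 (add 8h to convert from UTC-8).
Tomás in UTC: 09:45-11:30, 13:30-16:15 (add 4h to convert from UTC-4).
Xiulan ∩ Kavya: 09:15-10:15, 12:30-14:45.
Xiulan ∩ Kavya ∩ Vera: 12:30-14:30.
Xiulan ∩ Kavya ∩ Vera ∩ Tomás: 13:30-14:30.
Those are the intersection windows.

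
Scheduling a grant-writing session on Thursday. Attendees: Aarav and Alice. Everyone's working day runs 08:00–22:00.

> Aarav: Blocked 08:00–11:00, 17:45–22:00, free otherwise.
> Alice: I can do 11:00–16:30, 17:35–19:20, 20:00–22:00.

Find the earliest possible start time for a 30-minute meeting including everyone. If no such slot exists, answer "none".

Aarav free: 11:00-17:45 (invert busy blocks within the working day).
Alice free: 11:00-16:30, 17:35-19:20, 20:00-22:00.
Aarav ∩ Alice: 11:00-16:30, 17:35-17:45.
The first common window of at least 30 minutes is 11:00-16:30, so the earliest start is 11:00.

11:00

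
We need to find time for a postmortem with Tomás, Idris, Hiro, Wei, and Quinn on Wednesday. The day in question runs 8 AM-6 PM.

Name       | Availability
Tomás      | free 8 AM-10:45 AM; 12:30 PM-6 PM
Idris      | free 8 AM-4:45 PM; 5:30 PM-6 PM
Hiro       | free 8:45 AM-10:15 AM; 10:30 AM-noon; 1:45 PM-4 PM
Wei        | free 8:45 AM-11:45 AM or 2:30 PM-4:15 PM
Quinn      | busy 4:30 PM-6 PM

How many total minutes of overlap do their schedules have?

195

Tomás free: 08:00-10:45, 12:30-18:00.
Idris free: 08:00-16:45, 17:30-18:00.
Hiro free: 08:45-10:15, 10:30-12:00, 13:45-16:00.
Wei free: 08:45-11:45, 14:30-16:15.
Quinn free: 08:00-16:30 (invert busy blocks within the working day).
Tomás ∩ Idris: 08:00-10:45, 12:30-16:45, 17:30-18:00.
Tomás ∩ Idris ∩ Hiro: 08:45-10:15, 10:30-10:45, 13:45-16:00.
Tomás ∩ Idris ∩ Hiro ∩ Wei: 08:45-10:15, 10:30-10:45, 14:30-16:00.
Tomás ∩ Idris ∩ Hiro ∩ Wei ∩ Quinn: 08:45-10:15, 10:30-10:45, 14:30-16:00.
Summing the common windows: 90 + 15 + 90 = 195 minutes.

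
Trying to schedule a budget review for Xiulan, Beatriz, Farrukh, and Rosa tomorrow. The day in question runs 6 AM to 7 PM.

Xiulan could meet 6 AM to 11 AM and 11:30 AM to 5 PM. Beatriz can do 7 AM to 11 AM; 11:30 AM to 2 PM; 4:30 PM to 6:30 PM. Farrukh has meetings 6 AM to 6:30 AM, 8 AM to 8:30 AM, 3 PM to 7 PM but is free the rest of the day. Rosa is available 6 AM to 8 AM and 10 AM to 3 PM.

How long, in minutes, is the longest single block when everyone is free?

Xiulan free: 06:00-11:00, 11:30-17:00.
Beatriz free: 07:00-11:00, 11:30-14:00, 16:30-18:30.
Farrukh free: 06:30-08:00, 08:30-15:00 (invert busy blocks within the working day).
Rosa free: 06:00-08:00, 10:00-15:00.
Xiulan ∩ Beatriz: 07:00-11:00, 11:30-14:00, 16:30-17:00.
Xiulan ∩ Beatriz ∩ Farrukh: 07:00-08:00, 08:30-11:00, 11:30-14:00.
Xiulan ∩ Beatriz ∩ Farrukh ∩ Rosa: 07:00-08:00, 10:00-11:00, 11:30-14:00.
The longest is 11:30-14:00 at 150 minutes.

150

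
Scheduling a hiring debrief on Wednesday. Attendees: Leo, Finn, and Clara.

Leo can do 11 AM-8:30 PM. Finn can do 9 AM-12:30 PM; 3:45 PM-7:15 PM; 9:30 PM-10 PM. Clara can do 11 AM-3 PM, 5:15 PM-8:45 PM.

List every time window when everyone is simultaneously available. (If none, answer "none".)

11:00-12:30, 17:15-19:15

Leo ∩ Finn: 11:00-12:30, 15:45-19:15.
Leo ∩ Finn ∩ Clara: 11:00-12:30, 17:15-19:15.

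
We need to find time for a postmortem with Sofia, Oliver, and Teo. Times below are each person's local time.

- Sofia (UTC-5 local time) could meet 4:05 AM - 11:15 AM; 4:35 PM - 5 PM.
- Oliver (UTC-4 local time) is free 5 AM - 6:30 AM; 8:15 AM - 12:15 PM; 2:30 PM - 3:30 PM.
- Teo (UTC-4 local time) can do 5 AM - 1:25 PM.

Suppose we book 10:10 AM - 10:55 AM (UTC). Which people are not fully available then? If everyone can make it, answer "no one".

Oliver

Sofia in UTC: 09:05-16:15, 21:35-22:00 (add 5h to convert from UTC-5).
Oliver in UTC: 09:00-10:30, 12:15-16:15, 18:30-19:30 (add 4h to convert from UTC-4).
Teo in UTC: 09:00-17:25 (add 4h to convert from UTC-4).
Sofia: free for 10:10-10:55. Oliver: not fully free for 10:10-10:55. Teo: free for 10:10-10:55.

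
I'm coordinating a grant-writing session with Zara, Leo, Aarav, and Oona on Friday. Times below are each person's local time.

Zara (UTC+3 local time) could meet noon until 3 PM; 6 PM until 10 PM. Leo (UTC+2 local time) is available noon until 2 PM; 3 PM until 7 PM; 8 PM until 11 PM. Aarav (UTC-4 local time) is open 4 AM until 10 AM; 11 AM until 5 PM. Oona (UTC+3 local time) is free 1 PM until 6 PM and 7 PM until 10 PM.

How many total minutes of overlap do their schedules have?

Zara in UTC: 09:00-12:00, 15:00-19:00 (subtract 3h to convert from UTC+3).
Leo in UTC: 10:00-12:00, 13:00-17:00, 18:00-21:00 (subtract 2h to convert from UTC+2).
Aarav in UTC: 08:00-14:00, 15:00-21:00 (add 4h to convert from UTC-4).
Oona in UTC: 10:00-15:00, 16:00-19:00 (subtract 3h to convert from UTC+3).
Zara ∩ Leo: 10:00-12:00, 15:00-17:00, 18:00-19:00.
Zara ∩ Leo ∩ Aarav: 10:00-12:00, 15:00-17:00, 18:00-19:00.
Zara ∩ Leo ∩ Aarav ∩ Oona: 10:00-12:00, 16:00-17:00, 18:00-19:00.
Those are the intersection windows.
Summing the common windows: 120 + 60 + 60 = 240 minutes.

240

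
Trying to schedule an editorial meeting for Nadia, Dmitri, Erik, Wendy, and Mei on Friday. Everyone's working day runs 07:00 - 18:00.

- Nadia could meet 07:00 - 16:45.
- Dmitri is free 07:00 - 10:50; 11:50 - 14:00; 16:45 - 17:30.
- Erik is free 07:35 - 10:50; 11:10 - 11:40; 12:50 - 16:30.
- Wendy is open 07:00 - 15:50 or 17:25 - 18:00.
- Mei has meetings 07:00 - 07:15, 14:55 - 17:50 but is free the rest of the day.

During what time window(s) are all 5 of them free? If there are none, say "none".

Nadia free: 07:00-16:45.
Dmitri free: 07:00-10:50, 11:50-14:00, 16:45-17:30.
Erik free: 07:35-10:50, 11:10-11:40, 12:50-16:30.
Wendy free: 07:00-15:50, 17:25-18:00.
Mei free: 07:15-14:55, 17:50-18:00 (invert busy blocks within the working day).
Nadia ∩ Dmitri: 07:00-10:50, 11:50-14:00.
Nadia ∩ Dmitri ∩ Erik: 07:35-10:50, 12:50-14:00.
Nadia ∩ Dmitri ∩ Erik ∩ Wendy: 07:35-10:50, 12:50-14:00.
Nadia ∩ Dmitri ∩ Erik ∩ Wendy ∩ Mei: 07:35-10:50, 12:50-14:00.
Those are the intersection windows.

07:35-10:50, 12:50-14:00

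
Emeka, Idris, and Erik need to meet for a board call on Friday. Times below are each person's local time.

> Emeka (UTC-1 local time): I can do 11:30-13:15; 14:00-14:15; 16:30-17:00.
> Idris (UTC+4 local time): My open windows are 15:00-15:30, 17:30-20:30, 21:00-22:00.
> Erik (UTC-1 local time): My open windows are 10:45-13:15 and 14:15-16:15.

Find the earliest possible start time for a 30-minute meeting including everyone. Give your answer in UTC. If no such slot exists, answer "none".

Emeka in UTC: 12:30-14:15, 15:00-15:15, 17:30-18:00 (add 1h to convert from UTC-1).
Idris in UTC: 11:00-11:30, 13:30-16:30, 17:00-18:00 (subtract 4h to convert from UTC+4).
Erik in UTC: 11:45-14:15, 15:15-17:15 (add 1h to convert from UTC-1).
Emeka ∩ Idris: 13:30-14:15, 15:00-15:15, 17:30-18:00.
Emeka ∩ Idris ∩ Erik: 13:30-14:15.
So the common availability across everyone is 13:30-14:15.
The first common window of at least 30 minutes is 13:30-14:15, so the earliest start is 13:30.

13:30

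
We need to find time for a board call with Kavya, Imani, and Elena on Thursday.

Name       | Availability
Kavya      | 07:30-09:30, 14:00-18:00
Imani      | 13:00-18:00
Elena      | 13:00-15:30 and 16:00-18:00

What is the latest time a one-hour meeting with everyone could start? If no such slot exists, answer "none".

17:00

Kavya ∩ Imani: 14:00-18:00.
Kavya ∩ Imani ∩ Elena: 14:00-15:30, 16:00-18:00.
Those are the intersection windows.
The last common window of at least 60 minutes is 16:00-18:00; a 60-minute meeting can start as late as 17:00 and still end by 18:00.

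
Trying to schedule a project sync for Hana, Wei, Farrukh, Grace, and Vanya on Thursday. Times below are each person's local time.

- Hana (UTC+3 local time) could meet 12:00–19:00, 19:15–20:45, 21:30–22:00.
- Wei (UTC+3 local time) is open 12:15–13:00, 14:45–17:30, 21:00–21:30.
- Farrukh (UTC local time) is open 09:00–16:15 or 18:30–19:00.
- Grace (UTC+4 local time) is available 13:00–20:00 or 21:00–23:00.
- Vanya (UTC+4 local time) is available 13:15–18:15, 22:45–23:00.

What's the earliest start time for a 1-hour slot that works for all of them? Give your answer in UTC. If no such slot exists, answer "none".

11:45

Hana in UTC: 09:00-16:00, 16:15-17:45, 18:30-19:00 (subtract 3h to convert from UTC+3).
Wei in UTC: 09:15-10:00, 11:45-14:30, 18:00-18:30 (subtract 3h to convert from UTC+3).
Farrukh in UTC: 09:00-16:15, 18:30-19:00.
Grace in UTC: 09:00-16:00, 17:00-19:00 (subtract 4h to convert from UTC+4).
Vanya in UTC: 09:15-14:15, 18:45-19:00 (subtract 4h to convert from UTC+4).
Hana ∩ Wei: 09:15-10:00, 11:45-14:30.
Hana ∩ Wei ∩ Farrukh: 09:15-10:00, 11:45-14:30.
Hana ∩ Wei ∩ Farrukh ∩ Grace: 09:15-10:00, 11:45-14:30.
Hana ∩ Wei ∩ Farrukh ∩ Grace ∩ Vanya: 09:15-10:00, 11:45-14:15.
The first common window of at least 60 minutes is 11:45-14:15, so the earliest start is 11:45.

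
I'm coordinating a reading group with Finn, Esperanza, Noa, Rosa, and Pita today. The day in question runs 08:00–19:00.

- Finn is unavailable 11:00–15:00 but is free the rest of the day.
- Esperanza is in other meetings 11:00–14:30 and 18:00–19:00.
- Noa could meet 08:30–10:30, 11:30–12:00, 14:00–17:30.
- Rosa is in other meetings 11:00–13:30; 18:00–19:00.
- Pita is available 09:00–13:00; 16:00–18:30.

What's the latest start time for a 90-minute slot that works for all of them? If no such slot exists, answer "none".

16:00

Finn free: 08:00-11:00, 15:00-19:00 (invert busy blocks within the working day).
Esperanza free: 08:00-11:00, 14:30-18:00 (invert busy blocks within the working day).
Noa free: 08:30-10:30, 11:30-12:00, 14:00-17:30.
Rosa free: 08:00-11:00, 13:30-18:00 (invert busy blocks within the working day).
Pita free: 09:00-13:00, 16:00-18:30.
Finn ∩ Esperanza: 08:00-11:00, 15:00-18:00.
Finn ∩ Esperanza ∩ Noa: 08:30-10:30, 15:00-17:30.
Finn ∩ Esperanza ∩ Noa ∩ Rosa: 08:30-10:30, 15:00-17:30.
Finn ∩ Esperanza ∩ Noa ∩ Rosa ∩ Pita: 09:00-10:30, 16:00-17:30.
The last common window of at least 90 minutes is 16:00-17:30; a 90-minute meeting can start as late as 16:00 and still end by 17:30.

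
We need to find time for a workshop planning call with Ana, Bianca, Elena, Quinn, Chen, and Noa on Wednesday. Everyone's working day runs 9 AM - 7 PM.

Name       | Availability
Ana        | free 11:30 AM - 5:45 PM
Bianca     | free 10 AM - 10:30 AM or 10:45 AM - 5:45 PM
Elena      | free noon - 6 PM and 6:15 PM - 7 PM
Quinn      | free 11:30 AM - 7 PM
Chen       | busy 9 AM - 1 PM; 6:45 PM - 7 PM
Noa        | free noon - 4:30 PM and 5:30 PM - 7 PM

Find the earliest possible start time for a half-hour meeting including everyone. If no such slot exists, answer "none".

Ana free: 11:30-17:45.
Bianca free: 10:00-10:30, 10:45-17:45.
Elena free: 12:00-18:00, 18:15-19:00.
Quinn free: 11:30-19:00.
Chen free: 13:00-18:45 (invert busy blocks within the working day).
Noa free: 12:00-16:30, 17:30-19:00.
Ana ∩ Bianca: 11:30-17:45.
Ana ∩ Bianca ∩ Elena: 12:00-17:45.
Ana ∩ Bianca ∩ Elena ∩ Quinn: 12:00-17:45.
Ana ∩ Bianca ∩ Elena ∩ Quinn ∩ Chen: 13:00-17:45.
Ana ∩ Bianca ∩ Elena ∩ Quinn ∩ Chen ∩ Noa: 13:00-16:30, 17:30-17:45.
The first common window of at least 30 minutes is 13:00-16:30, so the earliest start is 13:00.

13:00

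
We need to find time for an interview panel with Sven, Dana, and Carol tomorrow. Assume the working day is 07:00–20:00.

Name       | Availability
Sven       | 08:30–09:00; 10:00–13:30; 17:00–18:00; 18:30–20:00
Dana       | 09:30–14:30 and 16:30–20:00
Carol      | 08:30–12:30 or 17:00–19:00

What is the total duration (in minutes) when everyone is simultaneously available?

Sven ∩ Dana: 10:00-13:30, 17:00-18:00, 18:30-20:00.
Sven ∩ Dana ∩ Carol: 10:00-12:30, 17:00-18:00, 18:30-19:00.
Summing the common windows: 150 + 60 + 30 = 240 minutes.

240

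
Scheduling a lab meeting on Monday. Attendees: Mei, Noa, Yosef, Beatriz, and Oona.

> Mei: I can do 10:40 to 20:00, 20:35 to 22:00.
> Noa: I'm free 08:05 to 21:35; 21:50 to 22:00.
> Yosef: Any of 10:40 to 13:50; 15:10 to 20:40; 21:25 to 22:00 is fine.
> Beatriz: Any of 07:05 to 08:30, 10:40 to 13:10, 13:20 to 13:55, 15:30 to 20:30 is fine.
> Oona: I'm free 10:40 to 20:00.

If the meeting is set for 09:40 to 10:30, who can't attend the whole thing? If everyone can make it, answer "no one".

Mei: not fully free for 09:40-10:30. Noa: free for 09:40-10:30. Yosef: not fully free for 09:40-10:30. Beatriz: not fully free for 09:40-10:30. Oona: not fully free for 09:40-10:30.

Beatriz, Mei, Oona, Yosef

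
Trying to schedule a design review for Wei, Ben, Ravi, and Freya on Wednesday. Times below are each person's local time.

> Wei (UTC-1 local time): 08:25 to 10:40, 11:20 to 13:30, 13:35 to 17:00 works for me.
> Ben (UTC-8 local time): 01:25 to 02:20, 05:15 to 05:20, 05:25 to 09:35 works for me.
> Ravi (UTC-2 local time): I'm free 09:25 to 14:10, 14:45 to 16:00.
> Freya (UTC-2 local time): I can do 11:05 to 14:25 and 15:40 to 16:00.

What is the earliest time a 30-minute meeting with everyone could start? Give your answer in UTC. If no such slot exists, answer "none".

Wei in UTC: 09:25-11:40, 12:20-14:30, 14:35-18:00 (add 1h to convert from UTC-1).
Ben in UTC: 09:25-10:20, 13:15-13:20, 13:25-17:35 (add 8h to convert from UTC-8).
Ravi in UTC: 11:25-16:10, 16:45-18:00 (add 2h to convert from UTC-2).
Freya in UTC: 13:05-16:25, 17:40-18:00 (add 2h to convert from UTC-2).
Wei ∩ Ben: 09:25-10:20, 13:15-13:20, 13:25-14:30, 14:35-17:35.
Wei ∩ Ben ∩ Ravi: 13:15-13:20, 13:25-14:30, 14:35-16:10, 16:45-17:35.
Wei ∩ Ben ∩ Ravi ∩ Freya: 13:15-13:20, 13:25-14:30, 14:35-16:10.
So the common availability across everyone is 13:15-13:20, 13:25-14:30, 14:35-16:10.
The first common window of at least 30 minutes is 13:25-14:30, so the earliest start is 13:25.

13:25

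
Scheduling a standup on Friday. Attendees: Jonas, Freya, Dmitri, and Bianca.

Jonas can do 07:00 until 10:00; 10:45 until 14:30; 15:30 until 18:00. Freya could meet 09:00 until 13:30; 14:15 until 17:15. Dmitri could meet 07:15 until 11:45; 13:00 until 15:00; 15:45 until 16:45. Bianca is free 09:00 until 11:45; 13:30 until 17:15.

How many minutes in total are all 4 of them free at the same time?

Jonas ∩ Freya: 09:00-10:00, 10:45-13:30, 14:15-14:30, 15:30-17:15.
Jonas ∩ Freya ∩ Dmitri: 09:00-10:00, 10:45-11:45, 13:00-13:30, 14:15-14:30, 15:45-16:45.
Jonas ∩ Freya ∩ Dmitri ∩ Bianca: 09:00-10:00, 10:45-11:45, 14:15-14:30, 15:45-16:45.
Those are the intersection windows.
Summing the common windows: 60 + 60 + 15 + 60 = 195 minutes.

195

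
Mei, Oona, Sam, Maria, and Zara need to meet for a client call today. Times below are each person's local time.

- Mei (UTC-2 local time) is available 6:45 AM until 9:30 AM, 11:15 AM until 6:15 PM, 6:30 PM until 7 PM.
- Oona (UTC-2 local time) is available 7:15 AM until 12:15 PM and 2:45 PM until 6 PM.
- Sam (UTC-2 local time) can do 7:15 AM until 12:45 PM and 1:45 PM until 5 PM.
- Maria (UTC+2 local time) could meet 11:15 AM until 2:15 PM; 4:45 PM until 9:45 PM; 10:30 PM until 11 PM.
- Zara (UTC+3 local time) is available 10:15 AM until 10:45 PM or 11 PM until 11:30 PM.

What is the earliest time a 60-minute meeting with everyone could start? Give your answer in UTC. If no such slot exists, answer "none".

Mei in UTC: 08:45-11:30, 13:15-20:15, 20:30-21:00 (add 2h to convert from UTC-2).
Oona in UTC: 09:15-14:15, 16:45-20:00 (add 2h to convert from UTC-2).
Sam in UTC: 09:15-14:45, 15:45-19:00 (add 2h to convert from UTC-2).
Maria in UTC: 09:15-12:15, 14:45-19:45, 20:30-21:00 (subtract 2h to convert from UTC+2).
Zara in UTC: 07:15-19:45, 20:00-20:30 (subtract 3h to convert from UTC+3).
Mei ∩ Oona: 09:15-11:30, 13:15-14:15, 16:45-20:00.
Mei ∩ Oona ∩ Sam: 09:15-11:30, 13:15-14:15, 16:45-19:00.
Mei ∩ Oona ∩ Sam ∩ Maria: 09:15-11:30, 16:45-19:00.
Mei ∩ Oona ∩ Sam ∩ Maria ∩ Zara: 09:15-11:30, 16:45-19:00.
The first common window of at least 60 minutes is 09:15-11:30, so the earliest start is 09:15.

09:15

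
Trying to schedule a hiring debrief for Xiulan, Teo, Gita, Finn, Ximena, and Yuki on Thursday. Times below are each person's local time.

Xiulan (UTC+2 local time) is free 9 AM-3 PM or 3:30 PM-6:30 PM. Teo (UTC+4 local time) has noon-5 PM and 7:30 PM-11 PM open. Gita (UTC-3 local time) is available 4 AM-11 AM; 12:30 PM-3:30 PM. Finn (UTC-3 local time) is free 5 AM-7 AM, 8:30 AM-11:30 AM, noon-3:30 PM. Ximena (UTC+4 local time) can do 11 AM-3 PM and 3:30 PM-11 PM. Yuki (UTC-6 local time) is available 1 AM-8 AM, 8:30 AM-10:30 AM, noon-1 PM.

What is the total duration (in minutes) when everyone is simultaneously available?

270

Xiulan in UTC: 07:00-13:00, 13:30-16:30 (subtract 2h to convert from UTC+2).
Teo in UTC: 08:00-13:00, 15:30-19:00 (subtract 4h to convert from UTC+4).
Gita in UTC: 07:00-14:00, 15:30-18:30 (add 3h to convert from UTC-3).
Finn in UTC: 08:00-10:00, 11:30-14:30, 15:00-18:30 (add 3h to convert from UTC-3).
Ximena in UTC: 07:00-11:00, 11:30-19:00 (subtract 4h to convert from UTC+4).
Yuki in UTC: 07:00-14:00, 14:30-16:30, 18:00-19:00 (add 6h to convert from UTC-6).
Xiulan ∩ Teo: 08:00-13:00, 15:30-16:30.
Xiulan ∩ Teo ∩ Gita: 08:00-13:00, 15:30-16:30.
Xiulan ∩ Teo ∩ Gita ∩ Finn: 08:00-10:00, 11:30-13:00, 15:30-16:30.
Xiulan ∩ Teo ∩ Gita ∩ Finn ∩ Ximena: 08:00-10:00, 11:30-13:00, 15:30-16:30.
Xiulan ∩ Teo ∩ Gita ∩ Finn ∩ Ximena ∩ Yuki: 08:00-10:00, 11:30-13:00, 15:30-16:30.
Summing the common windows: 120 + 90 + 60 = 270 minutes.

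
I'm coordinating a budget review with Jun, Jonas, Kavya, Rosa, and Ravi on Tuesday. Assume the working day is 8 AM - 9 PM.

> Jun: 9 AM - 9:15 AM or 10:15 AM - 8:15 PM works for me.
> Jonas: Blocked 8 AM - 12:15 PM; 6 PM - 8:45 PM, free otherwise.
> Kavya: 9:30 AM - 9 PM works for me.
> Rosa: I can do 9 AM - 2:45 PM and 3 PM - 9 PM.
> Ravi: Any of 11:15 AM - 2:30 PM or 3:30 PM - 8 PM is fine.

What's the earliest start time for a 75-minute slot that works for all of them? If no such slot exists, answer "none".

Jun free: 09:00-09:15, 10:15-20:15.
Jonas free: 12:15-18:00, 20:45-21:00 (invert busy blocks within the working day).
Kavya free: 09:30-21:00.
Rosa free: 09:00-14:45, 15:00-21:00.
Ravi free: 11:15-14:30, 15:30-20:00.
Jun ∩ Jonas: 12:15-18:00.
Jun ∩ Jonas ∩ Kavya: 12:15-18:00.
Jun ∩ Jonas ∩ Kavya ∩ Rosa: 12:15-14:45, 15:00-18:00.
Jun ∩ Jonas ∩ Kavya ∩ Rosa ∩ Ravi: 12:15-14:30, 15:30-18:00.
The first common window of at least 75 minutes is 12:15-14:30, so the earliest start is 12:15.

12:15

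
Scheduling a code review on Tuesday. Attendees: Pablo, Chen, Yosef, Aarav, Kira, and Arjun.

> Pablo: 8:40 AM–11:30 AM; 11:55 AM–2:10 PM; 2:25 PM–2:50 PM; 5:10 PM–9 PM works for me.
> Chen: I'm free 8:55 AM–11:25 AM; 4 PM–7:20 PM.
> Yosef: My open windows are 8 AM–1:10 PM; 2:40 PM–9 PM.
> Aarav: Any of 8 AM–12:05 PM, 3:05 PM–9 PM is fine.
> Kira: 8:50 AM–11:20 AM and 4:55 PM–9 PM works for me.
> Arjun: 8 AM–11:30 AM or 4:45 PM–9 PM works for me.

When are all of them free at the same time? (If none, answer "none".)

Pablo ∩ Chen: 08:55-11:25, 17:10-19:20.
Pablo ∩ Chen ∩ Yosef: 08:55-11:25, 17:10-19:20.
Pablo ∩ Chen ∩ Yosef ∩ Aarav: 08:55-11:25, 17:10-19:20.
Pablo ∩ Chen ∩ Yosef ∩ Aarav ∩ Kira: 08:55-11:20, 17:10-19:20.
Pablo ∩ Chen ∩ Yosef ∩ Aarav ∩ Kira ∩ Arjun: 08:55-11:20, 17:10-19:20.

08:55-11:20, 17:10-19:20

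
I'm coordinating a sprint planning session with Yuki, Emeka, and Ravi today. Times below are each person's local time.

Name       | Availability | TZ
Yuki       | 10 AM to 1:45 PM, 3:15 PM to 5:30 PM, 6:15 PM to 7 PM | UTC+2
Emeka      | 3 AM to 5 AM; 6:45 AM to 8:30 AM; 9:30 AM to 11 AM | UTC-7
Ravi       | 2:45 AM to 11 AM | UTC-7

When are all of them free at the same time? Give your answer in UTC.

Yuki in UTC: 08:00-11:45, 13:15-15:30, 16:15-17:00 (subtract 2h to convert from UTC+2).
Emeka in UTC: 10:00-12:00, 13:45-15:30, 16:30-18:00 (add 7h to convert from UTC-7).
Ravi in UTC: 09:45-18:00 (add 7h to convert from UTC-7).
Yuki ∩ Emeka: 10:00-11:45, 13:45-15:30, 16:30-17:00.
Yuki ∩ Emeka ∩ Ravi: 10:00-11:45, 13:45-15:30, 16:30-17:00.
So the common availability across everyone is 10:00-11:45, 13:45-15:30, 16:30-17:00.

10:00-11:45, 13:45-15:30, 16:30-17:00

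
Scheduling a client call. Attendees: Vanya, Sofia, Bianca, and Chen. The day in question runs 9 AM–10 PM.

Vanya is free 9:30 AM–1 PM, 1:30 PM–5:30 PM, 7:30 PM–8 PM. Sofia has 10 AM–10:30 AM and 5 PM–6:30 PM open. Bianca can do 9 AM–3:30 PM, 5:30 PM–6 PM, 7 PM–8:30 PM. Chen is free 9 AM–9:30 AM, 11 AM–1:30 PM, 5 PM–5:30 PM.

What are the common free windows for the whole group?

none

Vanya ∩ Sofia: 10:00-10:30, 17:00-17:30.
Vanya ∩ Sofia ∩ Bianca: 10:00-10:30.
Vanya ∩ Sofia ∩ Bianca ∩ Chen: ∅.
There is no time when everyone is free.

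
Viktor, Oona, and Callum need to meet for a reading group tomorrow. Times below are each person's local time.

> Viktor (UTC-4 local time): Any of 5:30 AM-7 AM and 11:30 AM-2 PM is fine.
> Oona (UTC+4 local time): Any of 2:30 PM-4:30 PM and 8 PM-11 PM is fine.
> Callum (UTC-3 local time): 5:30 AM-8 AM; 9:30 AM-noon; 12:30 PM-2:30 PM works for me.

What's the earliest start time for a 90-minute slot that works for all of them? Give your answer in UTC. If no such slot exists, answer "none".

16:00

Viktor in UTC: 09:30-11:00, 15:30-18:00 (add 4h to convert from UTC-4).
Oona in UTC: 10:30-12:30, 16:00-19:00 (subtract 4h to convert from UTC+4).
Callum in UTC: 08:30-11:00, 12:30-15:00, 15:30-17:30 (add 3h to convert from UTC-3).
Viktor ∩ Oona: 10:30-11:00, 16:00-18:00.
Viktor ∩ Oona ∩ Callum: 10:30-11:00, 16:00-17:30.
The first common window of at least 90 minutes is 16:00-17:30, so the earliest start is 16:00.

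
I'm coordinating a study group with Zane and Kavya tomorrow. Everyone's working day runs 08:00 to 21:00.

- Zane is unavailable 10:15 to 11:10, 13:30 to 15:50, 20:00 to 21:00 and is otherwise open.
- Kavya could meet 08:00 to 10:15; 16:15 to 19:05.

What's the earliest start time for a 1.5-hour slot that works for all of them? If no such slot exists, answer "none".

Zane free: 08:00-10:15, 11:10-13:30, 15:50-20:00 (invert busy blocks within the working day).
Kavya free: 08:00-10:15, 16:15-19:05.
Zane ∩ Kavya: 08:00-10:15, 16:15-19:05.
The first common window of at least 90 minutes is 08:00-10:15, so the earliest start is 08:00.

08:00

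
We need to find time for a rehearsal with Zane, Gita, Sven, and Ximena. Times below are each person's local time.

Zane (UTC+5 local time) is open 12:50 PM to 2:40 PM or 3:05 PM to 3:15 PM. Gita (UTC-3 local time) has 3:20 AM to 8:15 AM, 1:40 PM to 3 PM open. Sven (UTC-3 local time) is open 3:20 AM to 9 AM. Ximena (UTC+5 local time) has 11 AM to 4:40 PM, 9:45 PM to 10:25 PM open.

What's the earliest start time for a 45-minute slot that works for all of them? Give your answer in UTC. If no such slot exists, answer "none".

07:50

Zane in UTC: 07:50-09:40, 10:05-10:15 (subtract 5h to convert from UTC+5).
Gita in UTC: 06:20-11:15, 16:40-18:00 (add 3h to convert from UTC-3).
Sven in UTC: 06:20-12:00 (add 3h to convert from UTC-3).
Ximena in UTC: 06:00-11:40, 16:45-17:25 (subtract 5h to convert from UTC+5).
Zane ∩ Gita: 07:50-09:40, 10:05-10:15.
Zane ∩ Gita ∩ Sven: 07:50-09:40, 10:05-10:15.
Zane ∩ Gita ∩ Sven ∩ Ximena: 07:50-09:40, 10:05-10:15.
The first common window of at least 45 minutes is 07:50-09:40, so the earliest start is 07:50.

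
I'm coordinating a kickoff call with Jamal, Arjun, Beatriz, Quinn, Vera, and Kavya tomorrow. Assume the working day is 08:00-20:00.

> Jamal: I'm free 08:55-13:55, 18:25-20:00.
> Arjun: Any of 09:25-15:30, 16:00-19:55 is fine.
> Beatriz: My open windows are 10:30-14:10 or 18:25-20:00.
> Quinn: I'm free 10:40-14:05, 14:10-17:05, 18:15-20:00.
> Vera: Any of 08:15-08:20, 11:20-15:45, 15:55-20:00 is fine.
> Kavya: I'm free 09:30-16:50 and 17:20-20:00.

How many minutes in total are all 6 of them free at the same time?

Jamal ∩ Arjun: 09:25-13:55, 18:25-19:55.
Jamal ∩ Arjun ∩ Beatriz: 10:30-13:55, 18:25-19:55.
Jamal ∩ Arjun ∩ Beatriz ∩ Quinn: 10:40-13:55, 18:25-19:55.
Jamal ∩ Arjun ∩ Beatriz ∩ Quinn ∩ Vera: 11:20-13:55, 18:25-19:55.
Jamal ∩ Arjun ∩ Beatriz ∩ Quinn ∩ Vera ∩ Kavya: 11:20-13:55, 18:25-19:55.
Summing the common windows: 155 + 90 = 245 minutes.

245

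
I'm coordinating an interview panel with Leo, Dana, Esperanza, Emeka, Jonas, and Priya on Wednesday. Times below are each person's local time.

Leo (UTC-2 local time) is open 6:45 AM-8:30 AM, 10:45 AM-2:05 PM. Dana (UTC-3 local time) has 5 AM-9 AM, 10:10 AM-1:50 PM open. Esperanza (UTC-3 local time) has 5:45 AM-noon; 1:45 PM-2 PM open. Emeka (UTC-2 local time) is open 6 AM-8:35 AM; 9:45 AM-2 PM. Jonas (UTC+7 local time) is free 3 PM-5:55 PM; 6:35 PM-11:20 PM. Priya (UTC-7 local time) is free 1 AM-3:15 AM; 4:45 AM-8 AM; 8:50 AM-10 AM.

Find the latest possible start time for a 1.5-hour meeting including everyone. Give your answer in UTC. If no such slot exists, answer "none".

Leo in UTC: 08:45-10:30, 12:45-16:05 (add 2h to convert from UTC-2).
Dana in UTC: 08:00-12:00, 13:10-16:50 (add 3h to convert from UTC-3).
Esperanza in UTC: 08:45-15:00, 16:45-17:00 (add 3h to convert from UTC-3).
Emeka in UTC: 08:00-10:35, 11:45-16:00 (add 2h to convert from UTC-2).
Jonas in UTC: 08:00-10:55, 11:35-16:20 (subtract 7h to convert from UTC+7).
Priya in UTC: 08:00-10:15, 11:45-15:00, 15:50-17:00 (add 7h to convert from UTC-7).
Leo ∩ Dana: 08:45-10:30, 13:10-16:05.
Leo ∩ Dana ∩ Esperanza: 08:45-10:30, 13:10-15:00.
Leo ∩ Dana ∩ Esperanza ∩ Emeka: 08:45-10:30, 13:10-15:00.
Leo ∩ Dana ∩ Esperanza ∩ Emeka ∩ Jonas: 08:45-10:30, 13:10-15:00.
Leo ∩ Dana ∩ Esperanza ∩ Emeka ∩ Jonas ∩ Priya: 08:45-10:15, 13:10-15:00.
The last common window of at least 90 minutes is 13:10-15:00; a 90-minute meeting can start as late as 13:30 and still end by 15:00.

13:30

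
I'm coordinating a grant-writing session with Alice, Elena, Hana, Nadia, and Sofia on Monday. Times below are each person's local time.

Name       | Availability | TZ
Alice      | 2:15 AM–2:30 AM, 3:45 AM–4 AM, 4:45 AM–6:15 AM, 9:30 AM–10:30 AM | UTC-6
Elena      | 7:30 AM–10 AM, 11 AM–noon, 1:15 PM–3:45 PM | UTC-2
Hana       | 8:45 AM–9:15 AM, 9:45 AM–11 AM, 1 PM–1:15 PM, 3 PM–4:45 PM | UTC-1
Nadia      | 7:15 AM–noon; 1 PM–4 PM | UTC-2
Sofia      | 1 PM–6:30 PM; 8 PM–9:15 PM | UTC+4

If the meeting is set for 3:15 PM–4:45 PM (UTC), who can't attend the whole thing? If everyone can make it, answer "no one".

Alice, Hana, Sofia

Alice in UTC: 08:15-08:30, 09:45-10:00, 10:45-12:15, 15:30-16:30 (add 6h to convert from UTC-6).
Elena in UTC: 09:30-12:00, 13:00-14:00, 15:15-17:45 (add 2h to convert from UTC-2).
Hana in UTC: 09:45-10:15, 10:45-12:00, 14:00-14:15, 16:00-17:45 (add 1h to convert from UTC-1).
Nadia in UTC: 09:15-14:00, 15:00-18:00 (add 2h to convert from UTC-2).
Sofia in UTC: 09:00-14:30, 16:00-17:15 (subtract 4h to convert from UTC+4).
Alice: not fully free for 15:15-16:45. Elena: free for 15:15-16:45. Hana: not fully free for 15:15-16:45. Nadia: free for 15:15-16:45. Sofia: not fully free for 15:15-16:45.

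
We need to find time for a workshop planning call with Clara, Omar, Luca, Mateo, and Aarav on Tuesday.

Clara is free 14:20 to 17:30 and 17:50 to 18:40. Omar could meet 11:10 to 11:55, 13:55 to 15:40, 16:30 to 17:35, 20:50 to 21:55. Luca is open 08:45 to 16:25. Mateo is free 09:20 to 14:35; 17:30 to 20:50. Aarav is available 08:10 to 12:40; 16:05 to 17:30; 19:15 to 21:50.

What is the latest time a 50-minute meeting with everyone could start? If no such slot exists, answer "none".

none

Clara ∩ Omar: 14:20-15:40, 16:30-17:30.
Clara ∩ Omar ∩ Luca: 14:20-15:40.
Clara ∩ Omar ∩ Luca ∩ Mateo: 14:20-14:35.
Clara ∩ Omar ∩ Luca ∩ Mateo ∩ Aarav: ∅.
There is no time when everyone is free.
No common window is at least 50 minutes long.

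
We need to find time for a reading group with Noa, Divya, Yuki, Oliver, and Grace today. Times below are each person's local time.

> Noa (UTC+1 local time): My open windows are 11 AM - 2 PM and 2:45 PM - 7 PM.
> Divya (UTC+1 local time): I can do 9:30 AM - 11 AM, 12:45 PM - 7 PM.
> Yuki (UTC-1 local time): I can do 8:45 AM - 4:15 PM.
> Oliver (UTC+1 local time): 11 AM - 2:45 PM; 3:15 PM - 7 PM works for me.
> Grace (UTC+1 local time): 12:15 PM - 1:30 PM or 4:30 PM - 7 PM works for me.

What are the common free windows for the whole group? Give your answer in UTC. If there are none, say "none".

Noa in UTC: 10:00-13:00, 13:45-18:00 (subtract 1h to convert from UTC+1).
Divya in UTC: 08:30-10:00, 11:45-18:00 (subtract 1h to convert from UTC+1).
Yuki in UTC: 09:45-17:15 (add 1h to convert from UTC-1).
Oliver in UTC: 10:00-13:45, 14:15-18:00 (subtract 1h to convert from UTC+1).
Grace in UTC: 11:15-12:30, 15:30-18:00 (subtract 1h to convert from UTC+1).
Noa ∩ Divya: 11:45-13:00, 13:45-18:00.
Noa ∩ Divya ∩ Yuki: 11:45-13:00, 13:45-17:15.
Noa ∩ Divya ∩ Yuki ∩ Oliver: 11:45-13:00, 14:15-17:15.
Noa ∩ Divya ∩ Yuki ∩ Oliver ∩ Grace: 11:45-12:30, 15:30-17:15.

11:45-12:30, 15:30-17:15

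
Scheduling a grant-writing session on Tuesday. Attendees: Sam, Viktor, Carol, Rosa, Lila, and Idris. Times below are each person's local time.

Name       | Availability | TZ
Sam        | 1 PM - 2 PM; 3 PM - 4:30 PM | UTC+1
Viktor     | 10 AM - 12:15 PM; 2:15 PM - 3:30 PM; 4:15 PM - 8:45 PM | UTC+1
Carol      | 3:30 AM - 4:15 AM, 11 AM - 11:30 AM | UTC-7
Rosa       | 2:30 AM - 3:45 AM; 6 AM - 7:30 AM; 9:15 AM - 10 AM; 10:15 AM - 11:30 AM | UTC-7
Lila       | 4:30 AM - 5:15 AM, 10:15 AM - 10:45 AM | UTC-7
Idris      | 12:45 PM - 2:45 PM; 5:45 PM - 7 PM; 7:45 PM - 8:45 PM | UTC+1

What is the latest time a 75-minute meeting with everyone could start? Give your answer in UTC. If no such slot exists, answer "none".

none

Sam in UTC: 12:00-13:00, 14:00-15:30 (subtract 1h to convert from UTC+1).
Viktor in UTC: 09:00-11:15, 13:15-14:30, 15:15-19:45 (subtract 1h to convert from UTC+1).
Carol in UTC: 10:30-11:15, 18:00-18:30 (add 7h to convert from UTC-7).
Rosa in UTC: 09:30-10:45, 13:00-14:30, 16:15-17:00, 17:15-18:30 (add 7h to convert from UTC-7).
Lila in UTC: 11:30-12:15, 17:15-17:45 (add 7h to convert from UTC-7).
Idris in UTC: 11:45-13:45, 16:45-18:00, 18:45-19:45 (subtract 1h to convert from UTC+1).
Sam ∩ Viktor: 14:00-14:30, 15:15-15:30.
Sam ∩ Viktor ∩ Carol: ∅.
Sam ∩ Viktor ∩ Carol ∩ Rosa: ∅.
Sam ∩ Viktor ∩ Carol ∩ Rosa ∩ Lila: ∅.
Sam ∩ Viktor ∩ Carol ∩ Rosa ∩ Lila ∩ Idris: ∅.
There is no time when everyone is free.
No common window is at least 75 minutes long.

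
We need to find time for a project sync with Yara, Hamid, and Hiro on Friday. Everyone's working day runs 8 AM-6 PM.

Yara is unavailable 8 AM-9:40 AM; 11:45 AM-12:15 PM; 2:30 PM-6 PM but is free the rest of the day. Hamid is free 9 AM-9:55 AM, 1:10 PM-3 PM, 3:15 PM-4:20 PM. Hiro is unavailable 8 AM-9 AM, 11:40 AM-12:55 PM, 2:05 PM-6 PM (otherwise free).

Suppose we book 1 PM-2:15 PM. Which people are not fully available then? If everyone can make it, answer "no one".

Hamid, Hiro

Yara free: 09:40-11:45, 12:15-14:30 (invert busy blocks within the working day).
Hamid free: 09:00-09:55, 13:10-15:00, 15:15-16:20.
Hiro free: 09:00-11:40, 12:55-14:05 (invert busy blocks within the working day).
Yara: free for 13:00-14:15. Hamid: not fully free for 13:00-14:15. Hiro: not fully free for 13:00-14:15.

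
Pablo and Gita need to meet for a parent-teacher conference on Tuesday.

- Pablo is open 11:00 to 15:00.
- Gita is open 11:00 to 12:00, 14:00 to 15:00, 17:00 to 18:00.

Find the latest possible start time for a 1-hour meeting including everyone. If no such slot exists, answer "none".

Pablo ∩ Gita: 11:00-12:00, 14:00-15:00.
So the common availability across everyone is 11:00-12:00, 14:00-15:00.
The last common window of at least 60 minutes is 14:00-15:00; a 60-minute meeting can start as late as 14:00 and still end by 15:00.

14:00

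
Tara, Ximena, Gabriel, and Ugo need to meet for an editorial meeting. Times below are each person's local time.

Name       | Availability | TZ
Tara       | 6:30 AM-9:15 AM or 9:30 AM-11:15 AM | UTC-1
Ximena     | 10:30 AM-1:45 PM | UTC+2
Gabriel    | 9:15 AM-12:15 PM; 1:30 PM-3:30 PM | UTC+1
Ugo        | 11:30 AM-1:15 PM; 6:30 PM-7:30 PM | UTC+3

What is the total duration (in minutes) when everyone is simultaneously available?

105

Tara in UTC: 07:30-10:15, 10:30-12:15 (add 1h to convert from UTC-1).
Ximena in UTC: 08:30-11:45 (subtract 2h to convert from UTC+2).
Gabriel in UTC: 08:15-11:15, 12:30-14:30 (subtract 1h to convert from UTC+1).
Ugo in UTC: 08:30-10:15, 15:30-16:30 (subtract 3h to convert from UTC+3).
Tara ∩ Ximena: 08:30-10:15, 10:30-11:45.
Tara ∩ Ximena ∩ Gabriel: 08:30-10:15, 10:30-11:15.
Tara ∩ Ximena ∩ Gabriel ∩ Ugo: 08:30-10:15.
That's a single block of 105 minutes.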